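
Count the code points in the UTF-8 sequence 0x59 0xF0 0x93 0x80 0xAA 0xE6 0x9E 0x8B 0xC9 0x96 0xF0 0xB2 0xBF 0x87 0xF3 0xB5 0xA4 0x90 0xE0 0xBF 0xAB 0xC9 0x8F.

8

Byte at offset 0: 0x59 = 01011001 → 1-byte char (#1). Advance 1.
Byte at offset 1: 0xF0 = 11110000 → 4-byte char (#2). Advance 4.
Byte at offset 5: 0xE6 = 11100110 → 3-byte char (#3). Advance 3.
Byte at offset 8: 0xC9 = 11001001 → 2-byte char (#4). Advance 2.
Byte at offset 10: 0xF0 = 11110000 → 4-byte char (#5). Advance 4.
Byte at offset 14: 0xF3 = 11110011 → 4-byte char (#6). Advance 4.
Byte at offset 18: 0xE0 = 11100000 → 3-byte char (#7). Advance 3.
Byte at offset 21: 0xC9 = 11001001 → 2-byte char (#8). Advance 2.
Reached end at offset 23 after 8 code points.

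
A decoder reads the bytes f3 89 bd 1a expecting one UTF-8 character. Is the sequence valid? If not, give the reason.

Leading byte 0xF3 = 11110011 → 4-byte form.
Byte 4 is 0x1A = 00011010, which is not 10xxxxxx — expected a continuation byte.

invalid (non-continuation byte where continuation expected)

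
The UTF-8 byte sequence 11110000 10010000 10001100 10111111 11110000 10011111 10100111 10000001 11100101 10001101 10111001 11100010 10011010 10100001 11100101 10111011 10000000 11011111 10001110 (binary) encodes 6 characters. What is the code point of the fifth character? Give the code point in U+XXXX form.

U+5EC0

Offset 0: leading byte 0xF0 = 11110000 → 4-byte char #1 = F0 90 8C BF.
Offset 4: leading byte 0xF0 = 11110000 → 4-byte char #2 = F0 9F A7 81.
Offset 8: leading byte 0xE5 = 11100101 → 3-byte char #3 = E5 8D B9.
Offset 11: leading byte 0xE2 = 11100010 → 3-byte char #4 = E2 9A A1.
Offset 14: leading byte 0xE5 = 11100101 → 3-byte char #5 = E5 BB 80.
Leading byte 0xE5 = 11100101 matches 1110xxxx → 3-byte sequence.
Byte 1: 0xE5 = 11100101, payload 0101 (4 bits).
Byte 2: 0xBB = 10111011 (10xxxxxx ✓), payload 111011.
Byte 3: 0x80 = 10000000 (10xxxxxx ✓), payload 000000.
Concatenate: 0101111011000000 = 0x5EC0 (16 bits → U+5EC0).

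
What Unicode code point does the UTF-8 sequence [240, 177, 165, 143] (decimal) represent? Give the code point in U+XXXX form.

Leading byte 0xF0 = 11110000 matches 11110xxx → 4-byte sequence.
Byte 1: 0xF0 = 11110000, payload 000 (3 bits).
Byte 2: 0xB1 = 10110001 (10xxxxxx ✓), payload 110001.
Byte 3: 0xA5 = 10100101 (10xxxxxx ✓), payload 100101.
Byte 4: 0x8F = 10001111 (10xxxxxx ✓), payload 001111.
Concatenate: 000110001100101001111 = 0x3194F (21 bits → U+3194F).

U+3194F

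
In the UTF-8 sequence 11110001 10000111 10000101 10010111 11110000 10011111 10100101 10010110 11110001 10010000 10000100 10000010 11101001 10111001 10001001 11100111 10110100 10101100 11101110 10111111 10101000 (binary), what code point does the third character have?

U+50102

Offset 0: leading byte 0xF1 = 11110001 → 4-byte char #1 = F1 87 85 97.
Offset 4: leading byte 0xF0 = 11110000 → 4-byte char #2 = F0 9F A5 96.
Offset 8: leading byte 0xF1 = 11110001 → 4-byte char #3 = F1 90 84 82.
Leading byte 0xF1 = 11110001 matches 11110xxx → 4-byte sequence.
Byte 1: 0xF1 = 11110001, payload 001 (3 bits).
Byte 2: 0x90 = 10010000 (10xxxxxx ✓), payload 010000.
Byte 3: 0x84 = 10000100 (10xxxxxx ✓), payload 000100.
Byte 4: 0x82 = 10000010 (10xxxxxx ✓), payload 000010.
Concatenate: 001010000000100000010 = 0x50102 (21 bits → U+50102).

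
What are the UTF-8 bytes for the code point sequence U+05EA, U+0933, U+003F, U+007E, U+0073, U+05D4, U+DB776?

D7 AA E0 A4 B3 3F 7E 73 D7 94 F3 9B 9D B6

U+05EA: 2-byte form → D7 AA.
U+0933: 3-byte form → E0 A4 B3.
U+003F: 1-byte form → 3F.
U+007E: 1-byte form → 7E.
U+0073: 1-byte form → 73.
U+05D4: 2-byte form → D7 94.
U+DB776: 4-byte form → F3 9B 9D B6.
Concatenated (14 bytes): D7 AA E0 A4 B3 3F 7E 73 D7 94 F3 9B 9D B6.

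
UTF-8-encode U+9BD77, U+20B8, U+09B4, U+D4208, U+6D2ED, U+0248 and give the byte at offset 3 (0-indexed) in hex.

U+9BD77 → 4-byte form F2 9B B5 B7 at offsets 0–3.
Offset 3 falls in char 1's range; it's byte 4 of F2 9B B5 B7 = 0xB7.

0xB7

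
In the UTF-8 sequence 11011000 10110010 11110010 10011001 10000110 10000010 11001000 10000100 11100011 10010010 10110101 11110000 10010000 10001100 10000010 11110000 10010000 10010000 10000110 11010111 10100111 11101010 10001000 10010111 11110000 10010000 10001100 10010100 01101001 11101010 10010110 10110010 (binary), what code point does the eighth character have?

U+A217

Offset 0: leading byte 0xD8 = 11011000 → 2-byte char #1 = D8 B2.
Offset 2: leading byte 0xF2 = 11110010 → 4-byte char #2 = F2 99 86 82.
Offset 6: leading byte 0xC8 = 11001000 → 2-byte char #3 = C8 84.
Offset 8: leading byte 0xE3 = 11100011 → 3-byte char #4 = E3 92 B5.
Offset 11: leading byte 0xF0 = 11110000 → 4-byte char #5 = F0 90 8C 82.
Offset 15: leading byte 0xF0 = 11110000 → 4-byte char #6 = F0 90 90 86.
Offset 19: leading byte 0xD7 = 11010111 → 2-byte char #7 = D7 A7.
Offset 21: leading byte 0xEA = 11101010 → 3-byte char #8 = EA 88 97.
Leading byte 0xEA = 11101010 matches 1110xxxx → 3-byte sequence.
Byte 1: 0xEA = 11101010, payload 1010 (4 bits).
Byte 2: 0x88 = 10001000 (10xxxxxx ✓), payload 001000.
Byte 3: 0x97 = 10010111 (10xxxxxx ✓), payload 010111.
Concatenate: 1010001000010111 = 0xA217 (16 bits → U+A217).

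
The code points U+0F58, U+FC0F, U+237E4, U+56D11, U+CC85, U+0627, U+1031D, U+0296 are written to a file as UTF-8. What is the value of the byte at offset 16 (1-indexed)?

1-indexed offset 16 is 0-indexed offset 15.
U+0F58 → 3-byte form E0 BD 98 at offsets 0–2.
U+FC0F → 3-byte form EF B0 8F at offsets 3–5.
U+237E4 → 4-byte form F0 A3 9F A4 at offsets 6–9.
U+56D11 → 4-byte form F1 96 B4 91 at offsets 10–13.
U+CC85 → 3-byte form EC B2 85 at offsets 14–16.
Offset 15 falls in char 5's range; it's byte 2 of EC B2 85 = 0xB2.

0xB2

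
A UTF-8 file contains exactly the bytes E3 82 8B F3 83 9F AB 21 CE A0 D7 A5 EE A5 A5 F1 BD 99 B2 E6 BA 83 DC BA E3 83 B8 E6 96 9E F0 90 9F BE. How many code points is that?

Byte at offset 0: 0xE3 = 11100011 → 3-byte char (#1). Advance 3.
Byte at offset 3: 0xF3 = 11110011 → 4-byte char (#2). Advance 4.
Byte at offset 7: 0x21 = 00100001 → 1-byte char (#3). Advance 1.
Byte at offset 8: 0xCE = 11001110 → 2-byte char (#4). Advance 2.
Byte at offset 10: 0xD7 = 11010111 → 2-byte char (#5). Advance 2.
Byte at offset 12: 0xEE = 11101110 → 3-byte char (#6). Advance 3.
Byte at offset 15: 0xF1 = 11110001 → 4-byte char (#7). Advance 4.
Byte at offset 19: 0xE6 = 11100110 → 3-byte char (#8). Advance 3.
Byte at offset 22: 0xDC = 11011100 → 2-byte char (#9). Advance 2.
Byte at offset 24: 0xE3 = 11100011 → 3-byte char (#10). Advance 3.
Byte at offset 27: 0xE6 = 11100110 → 3-byte char (#11). Advance 3.
Byte at offset 30: 0xF0 = 11110000 → 4-byte char (#12). Advance 4.
Reached end at offset 34 after 12 code points.

12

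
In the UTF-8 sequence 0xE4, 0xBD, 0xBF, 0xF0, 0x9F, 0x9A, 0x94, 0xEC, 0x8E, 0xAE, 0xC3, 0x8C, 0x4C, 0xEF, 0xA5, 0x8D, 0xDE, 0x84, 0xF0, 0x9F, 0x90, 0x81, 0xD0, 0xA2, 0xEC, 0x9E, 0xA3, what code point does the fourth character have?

U+00CC

Offset 0: leading byte 0xE4 = 11100100 → 3-byte char #1 = E4 BD BF.
Offset 3: leading byte 0xF0 = 11110000 → 4-byte char #2 = F0 9F 9A 94.
Offset 7: leading byte 0xEC = 11101100 → 3-byte char #3 = EC 8E AE.
Offset 10: leading byte 0xC3 = 11000011 → 2-byte char #4 = C3 8C.
Leading byte 0xC3 = 11000011 matches 110xxxxx → 2-byte sequence.
Byte 1: 0xC3 = 11000011, payload 00011 (5 bits).
Byte 2: 0x8C = 10001100 (10xxxxxx ✓), payload 001100.
Concatenate: 00011001100 = 0xCC (11 bits → U+00CC).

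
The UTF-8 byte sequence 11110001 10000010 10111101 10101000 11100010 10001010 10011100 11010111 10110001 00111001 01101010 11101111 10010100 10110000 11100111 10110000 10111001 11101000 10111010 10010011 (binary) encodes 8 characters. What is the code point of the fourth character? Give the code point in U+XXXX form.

U+0039

Offset 0: leading byte 0xF1 = 11110001 → 4-byte char #1 = F1 82 BD A8.
Offset 4: leading byte 0xE2 = 11100010 → 3-byte char #2 = E2 8A 9C.
Offset 7: leading byte 0xD7 = 11010111 → 2-byte char #3 = D7 B1.
Offset 9: leading byte 0x39 = 00111001 → 1-byte char #4 = 39.
Leading byte 0x39 = 00111001 matches 0xxxxxxx → 1-byte sequence.
Byte 1: 0x39 = 00111001, payload 0111001 (7 bits).
Concatenate: 0111001 = 0x39 (7 bits → U+0039).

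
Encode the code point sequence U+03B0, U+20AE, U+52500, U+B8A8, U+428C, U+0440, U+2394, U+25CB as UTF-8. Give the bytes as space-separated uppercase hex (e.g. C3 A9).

CE B0 E2 82 AE F1 92 94 80 EB A2 A8 E4 8A 8C D1 80 E2 8E 94 E2 97 8B

U+03B0: 2-byte form → CE B0.
U+20AE: 3-byte form → E2 82 AE.
U+52500: 4-byte form → F1 92 94 80.
U+B8A8: 3-byte form → EB A2 A8.
U+428C: 3-byte form → E4 8A 8C.
U+0440: 2-byte form → D1 80.
U+2394: 3-byte form → E2 8E 94.
U+25CB: 3-byte form → E2 97 8B.
Concatenated (23 bytes): CE B0 E2 82 AE F1 92 94 80 EB A2 A8 E4 8A 8C D1 80 E2 8E 94 E2 97 8B.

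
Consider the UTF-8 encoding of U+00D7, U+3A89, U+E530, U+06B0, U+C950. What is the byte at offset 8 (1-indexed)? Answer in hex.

1-indexed offset 8 is 0-indexed offset 7.
U+00D7 → 2-byte form C3 97 at offsets 0–1.
U+3A89 → 3-byte form E3 AA 89 at offsets 2–4.
U+E530 → 3-byte form EE 94 B0 at offsets 5–7.
Offset 7 falls in char 3's range; it's byte 3 of EE 94 B0 = 0xB0.

0xB0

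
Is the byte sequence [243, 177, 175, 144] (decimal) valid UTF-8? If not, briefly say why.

valid

Leading byte 0xF3 = 11110011 → 4-byte form.
Continuation bytes 0xB1=10110001, 0xAF=10101111, 0x90=10010000 all match 10xxxxxx.
Decoded value 0xF1BD0 is ≥ 0x10000 (shortest form) and not a surrogate.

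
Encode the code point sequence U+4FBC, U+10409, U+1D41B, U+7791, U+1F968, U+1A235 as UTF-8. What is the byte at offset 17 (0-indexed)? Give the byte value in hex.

U+4FBC → 3-byte form E4 BE BC at offsets 0–2.
U+10409 → 4-byte form F0 90 90 89 at offsets 3–6.
U+1D41B → 4-byte form F0 9D 90 9B at offsets 7–10.
U+7791 → 3-byte form E7 9E 91 at offsets 11–13.
U+1F968 → 4-byte form F0 9F A5 A8 at offsets 14–17.
Offset 17 falls in char 5's range; it's byte 4 of F0 9F A5 A8 = 0xA8.

0xA8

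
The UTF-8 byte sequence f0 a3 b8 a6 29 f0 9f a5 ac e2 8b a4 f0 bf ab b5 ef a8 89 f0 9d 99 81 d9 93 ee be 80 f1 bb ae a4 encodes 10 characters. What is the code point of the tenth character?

U+7BBA4

Offset 0: leading byte 0xF0 = 11110000 → 4-byte char #1 = F0 A3 B8 A6.
Offset 4: leading byte 0x29 = 00101001 → 1-byte char #2 = 29.
Offset 5: leading byte 0xF0 = 11110000 → 4-byte char #3 = F0 9F A5 AC.
Offset 9: leading byte 0xE2 = 11100010 → 3-byte char #4 = E2 8B A4.
Offset 12: leading byte 0xF0 = 11110000 → 4-byte char #5 = F0 BF AB B5.
Offset 16: leading byte 0xEF = 11101111 → 3-byte char #6 = EF A8 89.
Offset 19: leading byte 0xF0 = 11110000 → 4-byte char #7 = F0 9D 99 81.
Offset 23: leading byte 0xD9 = 11011001 → 2-byte char #8 = D9 93.
Offset 25: leading byte 0xEE = 11101110 → 3-byte char #9 = EE BE 80.
Offset 28: leading byte 0xF1 = 11110001 → 4-byte char #10 = F1 BB AE A4.
Leading byte 0xF1 = 11110001 matches 11110xxx → 4-byte sequence.
Byte 1: 0xF1 = 11110001, payload 001 (3 bits).
Byte 2: 0xBB = 10111011 (10xxxxxx ✓), payload 111011.
Byte 3: 0xAE = 10101110 (10xxxxxx ✓), payload 101110.
Byte 4: 0xA4 = 10100100 (10xxxxxx ✓), payload 100100.
Concatenate: 001111011101110100100 = 0x7BBA4 (21 bits → U+7BBA4).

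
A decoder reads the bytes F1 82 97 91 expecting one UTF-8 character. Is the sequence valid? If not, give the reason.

valid

Leading byte 0xF1 = 11110001 → 4-byte form.
Continuation bytes 0x82=10000010, 0x97=10010111, 0x91=10010001 all match 10xxxxxx.
Decoded value 0x425D1 is ≥ 0x10000 (shortest form) and not a surrogate.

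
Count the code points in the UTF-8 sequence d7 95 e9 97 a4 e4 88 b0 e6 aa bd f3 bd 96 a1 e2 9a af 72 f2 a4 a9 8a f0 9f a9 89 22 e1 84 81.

11

Byte at offset 0: 0xD7 = 11010111 → 2-byte char (#1). Advance 2.
Byte at offset 2: 0xE9 = 11101001 → 3-byte char (#2). Advance 3.
Byte at offset 5: 0xE4 = 11100100 → 3-byte char (#3). Advance 3.
Byte at offset 8: 0xE6 = 11100110 → 3-byte char (#4). Advance 3.
Byte at offset 11: 0xF3 = 11110011 → 4-byte char (#5). Advance 4.
Byte at offset 15: 0xE2 = 11100010 → 3-byte char (#6). Advance 3.
Byte at offset 18: 0x72 = 01110010 → 1-byte char (#7). Advance 1.
Byte at offset 19: 0xF2 = 11110010 → 4-byte char (#8). Advance 4.
Byte at offset 23: 0xF0 = 11110000 → 4-byte char (#9). Advance 4.
Byte at offset 27: 0x22 = 00100010 → 1-byte char (#10). Advance 1.
Byte at offset 28: 0xE1 = 11100001 → 3-byte char (#11). Advance 3.
Reached end at offset 31 after 11 code points.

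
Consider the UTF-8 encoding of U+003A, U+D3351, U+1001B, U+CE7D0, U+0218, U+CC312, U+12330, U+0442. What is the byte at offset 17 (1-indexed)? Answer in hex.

1-indexed offset 17 is 0-indexed offset 16.
U+003A → 1-byte form 3A at offsets 0–0.
U+D3351 → 4-byte form F3 93 8D 91 at offsets 1–4.
U+1001B → 4-byte form F0 90 80 9B at offsets 5–8.
U+CE7D0 → 4-byte form F3 8E 9F 90 at offsets 9–12.
U+0218 → 2-byte form C8 98 at offsets 13–14.
U+CC312 → 4-byte form F3 8C 8C 92 at offsets 15–18.
Offset 16 falls in char 6's range; it's byte 2 of F3 8C 8C 92 = 0x8C.

0x8C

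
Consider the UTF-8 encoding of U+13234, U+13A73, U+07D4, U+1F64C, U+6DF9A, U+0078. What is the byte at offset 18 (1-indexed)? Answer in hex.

1-indexed offset 18 is 0-indexed offset 17.
U+13234 → 4-byte form F0 93 88 B4 at offsets 0–3.
U+13A73 → 4-byte form F0 93 A9 B3 at offsets 4–7.
U+07D4 → 2-byte form DF 94 at offsets 8–9.
U+1F64C → 4-byte form F0 9F 99 8C at offsets 10–13.
U+6DF9A → 4-byte form F1 AD BE 9A at offsets 14–17.
Offset 17 falls in char 5's range; it's byte 4 of F1 AD BE 9A = 0x9A.

0x9A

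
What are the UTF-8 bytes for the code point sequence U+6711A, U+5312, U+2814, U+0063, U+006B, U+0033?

F1 A7 84 9A E5 8C 92 E2 A0 94 63 6B 33

U+6711A: 4-byte form → F1 A7 84 9A.
U+5312: 3-byte form → E5 8C 92.
U+2814: 3-byte form → E2 A0 94.
U+0063: 1-byte form → 63.
U+006B: 1-byte form → 6B.
U+0033: 1-byte form → 33.
Concatenated (13 bytes): F1 A7 84 9A E5 8C 92 E2 A0 94 63 6B 33.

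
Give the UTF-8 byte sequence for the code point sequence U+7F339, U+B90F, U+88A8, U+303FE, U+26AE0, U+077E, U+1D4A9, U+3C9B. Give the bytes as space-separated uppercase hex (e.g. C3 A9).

U+7F339: 4-byte form → F1 BF 8C B9.
U+B90F: 3-byte form → EB A4 8F.
U+88A8: 3-byte form → E8 A2 A8.
U+303FE: 4-byte form → F0 B0 8F BE.
U+26AE0: 4-byte form → F0 A6 AB A0.
U+077E: 2-byte form → DD BE.
U+1D4A9: 4-byte form → F0 9D 92 A9.
U+3C9B: 3-byte form → E3 B2 9B.
Concatenated (27 bytes): F1 BF 8C B9 EB A4 8F E8 A2 A8 F0 B0 8F BE F0 A6 AB A0 DD BE F0 9D 92 A9 E3 B2 9B.

F1 BF 8C B9 EB A4 8F E8 A2 A8 F0 B0 8F BE F0 A6 AB A0 DD BE F0 9D 92 A9 E3 B2 9B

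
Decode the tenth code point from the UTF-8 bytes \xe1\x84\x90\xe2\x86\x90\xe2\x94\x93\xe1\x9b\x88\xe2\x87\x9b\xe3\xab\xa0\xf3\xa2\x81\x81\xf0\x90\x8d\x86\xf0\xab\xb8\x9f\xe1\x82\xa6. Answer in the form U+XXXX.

Offset 0: leading byte 0xE1 = 11100001 → 3-byte char #1 = E1 84 90.
Offset 3: leading byte 0xE2 = 11100010 → 3-byte char #2 = E2 86 90.
Offset 6: leading byte 0xE2 = 11100010 → 3-byte char #3 = E2 94 93.
Offset 9: leading byte 0xE1 = 11100001 → 3-byte char #4 = E1 9B 88.
Offset 12: leading byte 0xE2 = 11100010 → 3-byte char #5 = E2 87 9B.
Offset 15: leading byte 0xE3 = 11100011 → 3-byte char #6 = E3 AB A0.
Offset 18: leading byte 0xF3 = 11110011 → 4-byte char #7 = F3 A2 81 81.
Offset 22: leading byte 0xF0 = 11110000 → 4-byte char #8 = F0 90 8D 86.
Offset 26: leading byte 0xF0 = 11110000 → 4-byte char #9 = F0 AB B8 9F.
Offset 30: leading byte 0xE1 = 11100001 → 3-byte char #10 = E1 82 A6.
Leading byte 0xE1 = 11100001 matches 1110xxxx → 3-byte sequence.
Byte 1: 0xE1 = 11100001, payload 0001 (4 bits).
Byte 2: 0x82 = 10000010 (10xxxxxx ✓), payload 000010.
Byte 3: 0xA6 = 10100110 (10xxxxxx ✓), payload 100110.
Concatenate: 0001000010100110 = 0x10A6 (16 bits → U+10A6).

U+10A6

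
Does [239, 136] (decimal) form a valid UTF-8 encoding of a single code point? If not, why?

invalid (sequence truncated)

Leading byte 0xEF = 11101111 → 3-byte form, but only 2 bytes are present.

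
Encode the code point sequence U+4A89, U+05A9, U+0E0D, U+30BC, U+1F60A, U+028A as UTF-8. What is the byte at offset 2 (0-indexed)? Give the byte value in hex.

0x89

U+4A89 → 3-byte form E4 AA 89 at offsets 0–2.
Offset 2 falls in char 1's range; it's byte 3 of E4 AA 89 = 0x89.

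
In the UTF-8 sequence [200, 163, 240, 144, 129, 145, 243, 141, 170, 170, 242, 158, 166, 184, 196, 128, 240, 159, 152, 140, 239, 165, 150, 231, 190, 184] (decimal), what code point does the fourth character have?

U+9E9B8

Offset 0: leading byte 0xC8 = 11001000 → 2-byte char #1 = C8 A3.
Offset 2: leading byte 0xF0 = 11110000 → 4-byte char #2 = F0 90 81 91.
Offset 6: leading byte 0xF3 = 11110011 → 4-byte char #3 = F3 8D AA AA.
Offset 10: leading byte 0xF2 = 11110010 → 4-byte char #4 = F2 9E A6 B8.
Leading byte 0xF2 = 11110010 matches 11110xxx → 4-byte sequence.
Byte 1: 0xF2 = 11110010, payload 010 (3 bits).
Byte 2: 0x9E = 10011110 (10xxxxxx ✓), payload 011110.
Byte 3: 0xA6 = 10100110 (10xxxxxx ✓), payload 100110.
Byte 4: 0xB8 = 10111000 (10xxxxxx ✓), payload 111000.
Concatenate: 010011110100110111000 = 0x9E9B8 (21 bits → U+9E9B8).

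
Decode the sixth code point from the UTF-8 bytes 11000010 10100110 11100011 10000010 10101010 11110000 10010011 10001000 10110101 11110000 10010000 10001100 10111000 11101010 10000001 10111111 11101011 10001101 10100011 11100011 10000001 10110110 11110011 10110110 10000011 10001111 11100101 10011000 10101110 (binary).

U+B363

Offset 0: leading byte 0xC2 = 11000010 → 2-byte char #1 = C2 A6.
Offset 2: leading byte 0xE3 = 11100011 → 3-byte char #2 = E3 82 AA.
Offset 5: leading byte 0xF0 = 11110000 → 4-byte char #3 = F0 93 88 B5.
Offset 9: leading byte 0xF0 = 11110000 → 4-byte char #4 = F0 90 8C B8.
Offset 13: leading byte 0xEA = 11101010 → 3-byte char #5 = EA 81 BF.
Offset 16: leading byte 0xEB = 11101011 → 3-byte char #6 = EB 8D A3.
Leading byte 0xEB = 11101011 matches 1110xxxx → 3-byte sequence.
Byte 1: 0xEB = 11101011, payload 1011 (4 bits).
Byte 2: 0x8D = 10001101 (10xxxxxx ✓), payload 001101.
Byte 3: 0xA3 = 10100011 (10xxxxxx ✓), payload 100011.
Concatenate: 1011001101100011 = 0xB363 (16 bits → U+B363).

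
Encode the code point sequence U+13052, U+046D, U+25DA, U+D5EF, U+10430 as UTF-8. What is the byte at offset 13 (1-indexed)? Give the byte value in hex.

1-indexed offset 13 is 0-indexed offset 12.
U+13052 → 4-byte form F0 93 81 92 at offsets 0–3.
U+046D → 2-byte form D1 AD at offsets 4–5.
U+25DA → 3-byte form E2 97 9A at offsets 6–8.
U+D5EF → 3-byte form ED 97 AF at offsets 9–11.
U+10430 → 4-byte form F0 90 90 B0 at offsets 12–15.
Offset 12 falls in char 5's range; it's byte 1 of F0 90 90 B0 = 0xF0.

0xF0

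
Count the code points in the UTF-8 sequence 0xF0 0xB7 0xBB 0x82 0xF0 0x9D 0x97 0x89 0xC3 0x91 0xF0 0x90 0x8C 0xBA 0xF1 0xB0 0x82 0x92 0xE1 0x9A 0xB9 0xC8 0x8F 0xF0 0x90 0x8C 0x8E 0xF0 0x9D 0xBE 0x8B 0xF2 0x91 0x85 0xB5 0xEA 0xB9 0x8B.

Byte at offset 0: 0xF0 = 11110000 → 4-byte char (#1). Advance 4.
Byte at offset 4: 0xF0 = 11110000 → 4-byte char (#2). Advance 4.
Byte at offset 8: 0xC3 = 11000011 → 2-byte char (#3). Advance 2.
Byte at offset 10: 0xF0 = 11110000 → 4-byte char (#4). Advance 4.
Byte at offset 14: 0xF1 = 11110001 → 4-byte char (#5). Advance 4.
Byte at offset 18: 0xE1 = 11100001 → 3-byte char (#6). Advance 3.
Byte at offset 21: 0xC8 = 11001000 → 2-byte char (#7). Advance 2.
Byte at offset 23: 0xF0 = 11110000 → 4-byte char (#8). Advance 4.
Byte at offset 27: 0xF0 = 11110000 → 4-byte char (#9). Advance 4.
Byte at offset 31: 0xF2 = 11110010 → 4-byte char (#10). Advance 4.
Byte at offset 35: 0xEA = 11101010 → 3-byte char (#11). Advance 3.
Reached end at offset 38 after 11 code points.

11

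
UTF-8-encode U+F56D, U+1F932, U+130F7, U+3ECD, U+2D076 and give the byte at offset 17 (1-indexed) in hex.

1-indexed offset 17 is 0-indexed offset 16.
U+F56D → 3-byte form EF 95 AD at offsets 0–2.
U+1F932 → 4-byte form F0 9F A4 B2 at offsets 3–6.
U+130F7 → 4-byte form F0 93 83 B7 at offsets 7–10.
U+3ECD → 3-byte form E3 BB 8D at offsets 11–13.
U+2D076 → 4-byte form F0 AD 81 B6 at offsets 14–17.
Offset 16 falls in char 5's range; it's byte 3 of F0 AD 81 B6 = 0x81.

0x81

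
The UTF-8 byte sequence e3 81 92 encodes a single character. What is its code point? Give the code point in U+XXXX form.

Leading byte 0xE3 = 11100011 matches 1110xxxx → 3-byte sequence.
Byte 1: 0xE3 = 11100011, payload 0011 (4 bits).
Byte 2: 0x81 = 10000001 (10xxxxxx ✓), payload 000001.
Byte 3: 0x92 = 10010010 (10xxxxxx ✓), payload 010010.
Concatenate: 0011000001010010 = 0x3052 (16 bits → U+3052).

U+3052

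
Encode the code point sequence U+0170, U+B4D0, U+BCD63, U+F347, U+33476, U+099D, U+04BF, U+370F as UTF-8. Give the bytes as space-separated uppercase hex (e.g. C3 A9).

C5 B0 EB 93 90 F2 BC B5 A3 EF 8D 87 F0 B3 91 B6 E0 A6 9D D2 BF E3 9C 8F

U+0170: 2-byte form → C5 B0.
U+B4D0: 3-byte form → EB 93 90.
U+BCD63: 4-byte form → F2 BC B5 A3.
U+F347: 3-byte form → EF 8D 87.
U+33476: 4-byte form → F0 B3 91 B6.
U+099D: 3-byte form → E0 A6 9D.
U+04BF: 2-byte form → D2 BF.
U+370F: 3-byte form → E3 9C 8F.
Concatenated (24 bytes): C5 B0 EB 93 90 F2 BC B5 A3 EF 8D 87 F0 B3 91 B6 E0 A6 9D D2 BF E3 9C 8F.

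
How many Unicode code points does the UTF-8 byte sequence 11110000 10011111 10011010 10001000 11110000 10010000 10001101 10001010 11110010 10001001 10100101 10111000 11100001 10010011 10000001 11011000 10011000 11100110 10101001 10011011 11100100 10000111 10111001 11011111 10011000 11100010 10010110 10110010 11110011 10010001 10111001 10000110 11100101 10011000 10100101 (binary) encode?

11

Byte at offset 0: 0xF0 = 11110000 → 4-byte char (#1). Advance 4.
Byte at offset 4: 0xF0 = 11110000 → 4-byte char (#2). Advance 4.
Byte at offset 8: 0xF2 = 11110010 → 4-byte char (#3). Advance 4.
Byte at offset 12: 0xE1 = 11100001 → 3-byte char (#4). Advance 3.
Byte at offset 15: 0xD8 = 11011000 → 2-byte char (#5). Advance 2.
Byte at offset 17: 0xE6 = 11100110 → 3-byte char (#6). Advance 3.
Byte at offset 20: 0xE4 = 11100100 → 3-byte char (#7). Advance 3.
Byte at offset 23: 0xDF = 11011111 → 2-byte char (#8). Advance 2.
Byte at offset 25: 0xE2 = 11100010 → 3-byte char (#9). Advance 3.
Byte at offset 28: 0xF3 = 11110011 → 4-byte char (#10). Advance 4.
Byte at offset 32: 0xE5 = 11100101 → 3-byte char (#11). Advance 3.
Reached end at offset 35 after 11 code points.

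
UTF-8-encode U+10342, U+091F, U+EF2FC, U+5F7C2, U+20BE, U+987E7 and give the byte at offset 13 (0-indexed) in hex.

U+10342 → 4-byte form F0 90 8D 82 at offsets 0–3.
U+091F → 3-byte form E0 A4 9F at offsets 4–6.
U+EF2FC → 4-byte form F3 AF 8B BC at offsets 7–10.
U+5F7C2 → 4-byte form F1 9F 9F 82 at offsets 11–14.
Offset 13 falls in char 4's range; it's byte 3 of F1 9F 9F 82 = 0x9F.

0x9F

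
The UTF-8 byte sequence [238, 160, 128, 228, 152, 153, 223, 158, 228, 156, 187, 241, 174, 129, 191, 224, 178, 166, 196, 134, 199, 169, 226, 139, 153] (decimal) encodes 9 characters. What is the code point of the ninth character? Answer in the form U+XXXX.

U+22D9

Offset 0: leading byte 0xEE = 11101110 → 3-byte char #1 = EE A0 80.
Offset 3: leading byte 0xE4 = 11100100 → 3-byte char #2 = E4 98 99.
Offset 6: leading byte 0xDF = 11011111 → 2-byte char #3 = DF 9E.
Offset 8: leading byte 0xE4 = 11100100 → 3-byte char #4 = E4 9C BB.
Offset 11: leading byte 0xF1 = 11110001 → 4-byte char #5 = F1 AE 81 BF.
Offset 15: leading byte 0xE0 = 11100000 → 3-byte char #6 = E0 B2 A6.
Offset 18: leading byte 0xC4 = 11000100 → 2-byte char #7 = C4 86.
Offset 20: leading byte 0xC7 = 11000111 → 2-byte char #8 = C7 A9.
Offset 22: leading byte 0xE2 = 11100010 → 3-byte char #9 = E2 8B 99.
Leading byte 0xE2 = 11100010 matches 1110xxxx → 3-byte sequence.
Byte 1: 0xE2 = 11100010, payload 0010 (4 bits).
Byte 2: 0x8B = 10001011 (10xxxxxx ✓), payload 001011.
Byte 3: 0x99 = 10011001 (10xxxxxx ✓), payload 011001.
Concatenate: 0010001011011001 = 0x22D9 (16 bits → U+22D9).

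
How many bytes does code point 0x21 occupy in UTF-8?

1

U+0021 = 0x21. UTF-8 uses 1 byte below 0x80, 2 below 0x800, 3 below 0x10000, 4 up to 0x10FFFF. 0x21 is in U+0000–U+007F → 1 byte.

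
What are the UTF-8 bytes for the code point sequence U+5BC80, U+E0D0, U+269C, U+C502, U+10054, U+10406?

F1 9B B2 80 EE 83 90 E2 9A 9C EC 94 82 F0 90 81 94 F0 90 90 86

U+5BC80: 4-byte form → F1 9B B2 80.
U+E0D0: 3-byte form → EE 83 90.
U+269C: 3-byte form → E2 9A 9C.
U+C502: 3-byte form → EC 94 82.
U+10054: 4-byte form → F0 90 81 94.
U+10406: 4-byte form → F0 90 90 86.
Concatenated (21 bytes): F1 9B B2 80 EE 83 90 E2 9A 9C EC 94 82 F0 90 81 94 F0 90 90 86.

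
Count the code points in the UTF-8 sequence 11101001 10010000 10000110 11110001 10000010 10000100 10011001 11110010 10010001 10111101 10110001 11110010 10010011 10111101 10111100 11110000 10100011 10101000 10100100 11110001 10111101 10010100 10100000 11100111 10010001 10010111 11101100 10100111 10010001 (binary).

8

Byte at offset 0: 0xE9 = 11101001 → 3-byte char (#1). Advance 3.
Byte at offset 3: 0xF1 = 11110001 → 4-byte char (#2). Advance 4.
Byte at offset 7: 0xF2 = 11110010 → 4-byte char (#3). Advance 4.
Byte at offset 11: 0xF2 = 11110010 → 4-byte char (#4). Advance 4.
Byte at offset 15: 0xF0 = 11110000 → 4-byte char (#5). Advance 4.
Byte at offset 19: 0xF1 = 11110001 → 4-byte char (#6). Advance 4.
Byte at offset 23: 0xE7 = 11100111 → 3-byte char (#7). Advance 3.
Byte at offset 26: 0xEC = 11101100 → 3-byte char (#8). Advance 3.
Reached end at offset 29 after 8 code points.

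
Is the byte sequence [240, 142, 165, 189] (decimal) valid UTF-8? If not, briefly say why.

Leading byte 0xF0 = 11110000 → 4-byte form.
Continuation bytes all match 10xxxxxx. Payload decodes to 0xE97D.
But 0xE97D < 0x10000, the minimum for a 4-byte sequence — this is an overlong encoding.

invalid (overlong encoding)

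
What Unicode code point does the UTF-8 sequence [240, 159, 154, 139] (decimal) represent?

U+1F68B

Leading byte 0xF0 = 11110000 matches 11110xxx → 4-byte sequence.
Byte 1: 0xF0 = 11110000, payload 000 (3 bits).
Byte 2: 0x9F = 10011111 (10xxxxxx ✓), payload 011111.
Byte 3: 0x9A = 10011010 (10xxxxxx ✓), payload 011010.
Byte 4: 0x8B = 10001011 (10xxxxxx ✓), payload 001011.
Concatenate: 000011111011010001011 = 0x1F68B (21 bits → U+1F68B).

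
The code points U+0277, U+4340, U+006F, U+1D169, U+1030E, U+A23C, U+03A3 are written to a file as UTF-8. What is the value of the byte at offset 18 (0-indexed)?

U+0277 → 2-byte form C9 B7 at offsets 0–1.
U+4340 → 3-byte form E4 8D 80 at offsets 2–4.
U+006F → 1-byte form 6F at offsets 5–5.
U+1D169 → 4-byte form F0 9D 85 A9 at offsets 6–9.
U+1030E → 4-byte form F0 90 8C 8E at offsets 10–13.
U+A23C → 3-byte form EA 88 BC at offsets 14–16.
U+03A3 → 2-byte form CE A3 at offsets 17–18.
Offset 18 falls in char 7's range; it's byte 2 of CE A3 = 0xA3.

0xA3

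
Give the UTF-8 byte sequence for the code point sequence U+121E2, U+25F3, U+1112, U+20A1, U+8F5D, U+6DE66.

F0 92 87 A2 E2 97 B3 E1 84 92 E2 82 A1 E8 BD 9D F1 AD B9 A6

U+121E2: 4-byte form → F0 92 87 A2.
U+25F3: 3-byte form → E2 97 B3.
U+1112: 3-byte form → E1 84 92.
U+20A1: 3-byte form → E2 82 A1.
U+8F5D: 3-byte form → E8 BD 9D.
U+6DE66: 4-byte form → F1 AD B9 A6.
Concatenated (20 bytes): F0 92 87 A2 E2 97 B3 E1 84 92 E2 82 A1 E8 BD 9D F1 AD B9 A6.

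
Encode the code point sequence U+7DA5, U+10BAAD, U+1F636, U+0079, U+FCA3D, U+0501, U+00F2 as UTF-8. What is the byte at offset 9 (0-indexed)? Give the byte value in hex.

0x98

U+7DA5 → 3-byte form E7 B6 A5 at offsets 0–2.
U+10BAAD → 4-byte form F4 8B AA AD at offsets 3–6.
U+1F636 → 4-byte form F0 9F 98 B6 at offsets 7–10.
Offset 9 falls in char 3's range; it's byte 3 of F0 9F 98 B6 = 0x98.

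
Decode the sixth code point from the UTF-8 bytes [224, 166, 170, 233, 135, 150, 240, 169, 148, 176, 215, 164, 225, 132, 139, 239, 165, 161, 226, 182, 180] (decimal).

Offset 0: leading byte 0xE0 = 11100000 → 3-byte char #1 = E0 A6 AA.
Offset 3: leading byte 0xE9 = 11101001 → 3-byte char #2 = E9 87 96.
Offset 6: leading byte 0xF0 = 11110000 → 4-byte char #3 = F0 A9 94 B0.
Offset 10: leading byte 0xD7 = 11010111 → 2-byte char #4 = D7 A4.
Offset 12: leading byte 0xE1 = 11100001 → 3-byte char #5 = E1 84 8B.
Offset 15: leading byte 0xEF = 11101111 → 3-byte char #6 = EF A5 A1.
Leading byte 0xEF = 11101111 matches 1110xxxx → 3-byte sequence.
Byte 1: 0xEF = 11101111, payload 1111 (4 bits).
Byte 2: 0xA5 = 10100101 (10xxxxxx ✓), payload 100101.
Byte 3: 0xA1 = 10100001 (10xxxxxx ✓), payload 100001.
Concatenate: 1111100101100001 = 0xF961 (16 bits → U+F961).

U+F961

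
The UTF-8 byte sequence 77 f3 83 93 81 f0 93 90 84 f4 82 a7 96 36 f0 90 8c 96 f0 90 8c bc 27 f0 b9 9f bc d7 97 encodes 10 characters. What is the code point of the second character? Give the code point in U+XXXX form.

U+C34C1

Offset 0: leading byte 0x77 = 01110111 → 1-byte char #1 = 77.
Offset 1: leading byte 0xF3 = 11110011 → 4-byte char #2 = F3 83 93 81.
Leading byte 0xF3 = 11110011 matches 11110xxx → 4-byte sequence.
Byte 1: 0xF3 = 11110011, payload 011 (3 bits).
Byte 2: 0x83 = 10000011 (10xxxxxx ✓), payload 000011.
Byte 3: 0x93 = 10010011 (10xxxxxx ✓), payload 010011.
Byte 4: 0x81 = 10000001 (10xxxxxx ✓), payload 000001.
Concatenate: 011000011010011000001 = 0xC34C1 (21 bits → U+C34C1).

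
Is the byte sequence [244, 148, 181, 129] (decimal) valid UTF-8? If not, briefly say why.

Leading byte 0xF4 = 11110100 → 4-byte form.
Payload = 0x114D41, which exceeds U+10FFFF, the maximum Unicode code point. (Leading bytes F5–FF, or F4 followed by ≥ 0x90, are invalid.)

invalid (encodes a value above U+10FFFF)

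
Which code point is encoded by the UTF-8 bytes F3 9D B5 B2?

U+DDD72

Leading byte 0xF3 = 11110011 matches 11110xxx → 4-byte sequence.
Byte 1: 0xF3 = 11110011, payload 011 (3 bits).
Byte 2: 0x9D = 10011101 (10xxxxxx ✓), payload 011101.
Byte 3: 0xB5 = 10110101 (10xxxxxx ✓), payload 110101.
Byte 4: 0xB2 = 10110010 (10xxxxxx ✓), payload 110010.
Concatenate: 011011101110101110010 = 0xDDD72 (21 bits → U+DDD72).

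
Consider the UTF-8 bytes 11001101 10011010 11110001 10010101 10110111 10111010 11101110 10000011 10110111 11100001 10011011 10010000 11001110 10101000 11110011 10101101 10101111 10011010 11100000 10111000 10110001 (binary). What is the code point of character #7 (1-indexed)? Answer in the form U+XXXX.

Offset 0: leading byte 0xCD = 11001101 → 2-byte char #1 = CD 9A.
Offset 2: leading byte 0xF1 = 11110001 → 4-byte char #2 = F1 95 B7 BA.
Offset 6: leading byte 0xEE = 11101110 → 3-byte char #3 = EE 83 B7.
Offset 9: leading byte 0xE1 = 11100001 → 3-byte char #4 = E1 9B 90.
Offset 12: leading byte 0xCE = 11001110 → 2-byte char #5 = CE A8.
Offset 14: leading byte 0xF3 = 11110011 → 4-byte char #6 = F3 AD AF 9A.
Offset 18: leading byte 0xE0 = 11100000 → 3-byte char #7 = E0 B8 B1.
Leading byte 0xE0 = 11100000 matches 1110xxxx → 3-byte sequence.
Byte 1: 0xE0 = 11100000, payload 0000 (4 bits).
Byte 2: 0xB8 = 10111000 (10xxxxxx ✓), payload 111000.
Byte 3: 0xB1 = 10110001 (10xxxxxx ✓), payload 110001.
Concatenate: 0000111000110001 = 0xE31 (16 bits → U+0E31).

U+0E31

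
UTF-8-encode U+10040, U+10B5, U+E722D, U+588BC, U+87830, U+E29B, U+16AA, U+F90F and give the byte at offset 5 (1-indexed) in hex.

0xE1

1-indexed offset 5 is 0-indexed offset 4.
U+10040 → 4-byte form F0 90 81 80 at offsets 0–3.
U+10B5 → 3-byte form E1 82 B5 at offsets 4–6.
Offset 4 falls in char 2's range; it's byte 1 of E1 82 B5 = 0xE1.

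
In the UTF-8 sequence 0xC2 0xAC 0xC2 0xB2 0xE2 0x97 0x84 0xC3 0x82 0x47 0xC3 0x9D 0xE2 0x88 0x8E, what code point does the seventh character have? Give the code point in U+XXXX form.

Offset 0: leading byte 0xC2 = 11000010 → 2-byte char #1 = C2 AC.
Offset 2: leading byte 0xC2 = 11000010 → 2-byte char #2 = C2 B2.
Offset 4: leading byte 0xE2 = 11100010 → 3-byte char #3 = E2 97 84.
Offset 7: leading byte 0xC3 = 11000011 → 2-byte char #4 = C3 82.
Offset 9: leading byte 0x47 = 01000111 → 1-byte char #5 = 47.
Offset 10: leading byte 0xC3 = 11000011 → 2-byte char #6 = C3 9D.
Offset 12: leading byte 0xE2 = 11100010 → 3-byte char #7 = E2 88 8E.
Leading byte 0xE2 = 11100010 matches 1110xxxx → 3-byte sequence.
Byte 1: 0xE2 = 11100010, payload 0010 (4 bits).
Byte 2: 0x88 = 10001000 (10xxxxxx ✓), payload 001000.
Byte 3: 0x8E = 10001110 (10xxxxxx ✓), payload 001110.
Concatenate: 0010001000001110 = 0x220E (16 bits → U+220E).

U+220E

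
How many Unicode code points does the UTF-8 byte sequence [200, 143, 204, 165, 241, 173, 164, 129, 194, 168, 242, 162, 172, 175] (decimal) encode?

Byte at offset 0: 0xC8 = 11001000 → 2-byte char (#1). Advance 2.
Byte at offset 2: 0xCC = 11001100 → 2-byte char (#2). Advance 2.
Byte at offset 4: 0xF1 = 11110001 → 4-byte char (#3). Advance 4.
Byte at offset 8: 0xC2 = 11000010 → 2-byte char (#4). Advance 2.
Byte at offset 10: 0xF2 = 11110010 → 4-byte char (#5). Advance 4.
Reached end at offset 14 after 5 code points.

5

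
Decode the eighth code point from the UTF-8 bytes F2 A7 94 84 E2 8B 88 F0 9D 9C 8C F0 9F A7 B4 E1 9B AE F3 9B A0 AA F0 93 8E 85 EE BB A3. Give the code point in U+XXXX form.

Offset 0: leading byte 0xF2 = 11110010 → 4-byte char #1 = F2 A7 94 84.
Offset 4: leading byte 0xE2 = 11100010 → 3-byte char #2 = E2 8B 88.
Offset 7: leading byte 0xF0 = 11110000 → 4-byte char #3 = F0 9D 9C 8C.
Offset 11: leading byte 0xF0 = 11110000 → 4-byte char #4 = F0 9F A7 B4.
Offset 15: leading byte 0xE1 = 11100001 → 3-byte char #5 = E1 9B AE.
Offset 18: leading byte 0xF3 = 11110011 → 4-byte char #6 = F3 9B A0 AA.
Offset 22: leading byte 0xF0 = 11110000 → 4-byte char #7 = F0 93 8E 85.
Offset 26: leading byte 0xEE = 11101110 → 3-byte char #8 = EE BB A3.
Leading byte 0xEE = 11101110 matches 1110xxxx → 3-byte sequence.
Byte 1: 0xEE = 11101110, payload 1110 (4 bits).
Byte 2: 0xBB = 10111011 (10xxxxxx ✓), payload 111011.
Byte 3: 0xA3 = 10100011 (10xxxxxx ✓), payload 100011.
Concatenate: 1110111011100011 = 0xEEE3 (16 bits → U+EEE3).

U+EEE3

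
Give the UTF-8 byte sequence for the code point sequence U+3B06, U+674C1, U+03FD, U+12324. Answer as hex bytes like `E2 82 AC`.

U+3B06: 3-byte form → E3 AC 86.
U+674C1: 4-byte form → F1 A7 93 81.
U+03FD: 2-byte form → CF BD.
U+12324: 4-byte form → F0 92 8C A4.
Concatenated (13 bytes): E3 AC 86 F1 A7 93 81 CF BD F0 92 8C A4.

E3 AC 86 F1 A7 93 81 CF BD F0 92 8C A4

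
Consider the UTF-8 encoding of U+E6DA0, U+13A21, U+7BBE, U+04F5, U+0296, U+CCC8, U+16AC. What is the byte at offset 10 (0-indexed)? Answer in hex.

U+E6DA0 → 4-byte form F3 A6 B6 A0 at offsets 0–3.
U+13A21 → 4-byte form F0 93 A8 A1 at offsets 4–7.
U+7BBE → 3-byte form E7 AE BE at offsets 8–10.
Offset 10 falls in char 3's range; it's byte 3 of E7 AE BE = 0xBE.

0xBE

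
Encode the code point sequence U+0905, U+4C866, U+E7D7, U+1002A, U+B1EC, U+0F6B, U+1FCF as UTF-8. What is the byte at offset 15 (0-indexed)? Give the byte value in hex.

U+0905 → 3-byte form E0 A4 85 at offsets 0–2.
U+4C866 → 4-byte form F1 8C A1 A6 at offsets 3–6.
U+E7D7 → 3-byte form EE 9F 97 at offsets 7–9.
U+1002A → 4-byte form F0 90 80 AA at offsets 10–13.
U+B1EC → 3-byte form EB 87 AC at offsets 14–16.
Offset 15 falls in char 5's range; it's byte 2 of EB 87 AC = 0x87.

0x87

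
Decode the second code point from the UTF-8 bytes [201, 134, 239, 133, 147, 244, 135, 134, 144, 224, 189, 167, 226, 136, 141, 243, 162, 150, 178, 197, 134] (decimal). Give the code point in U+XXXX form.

Offset 0: leading byte 0xC9 = 11001001 → 2-byte char #1 = C9 86.
Offset 2: leading byte 0xEF = 11101111 → 3-byte char #2 = EF 85 93.
Leading byte 0xEF = 11101111 matches 1110xxxx → 3-byte sequence.
Byte 1: 0xEF = 11101111, payload 1111 (4 bits).
Byte 2: 0x85 = 10000101 (10xxxxxx ✓), payload 000101.
Byte 3: 0x93 = 10010011 (10xxxxxx ✓), payload 010011.
Concatenate: 1111000101010011 = 0xF153 (16 bits → U+F153).

U+F153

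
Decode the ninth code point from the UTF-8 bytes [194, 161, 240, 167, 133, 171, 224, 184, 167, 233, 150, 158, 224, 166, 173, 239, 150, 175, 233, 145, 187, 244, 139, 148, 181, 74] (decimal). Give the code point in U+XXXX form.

Offset 0: leading byte 0xC2 = 11000010 → 2-byte char #1 = C2 A1.
Offset 2: leading byte 0xF0 = 11110000 → 4-byte char #2 = F0 A7 85 AB.
Offset 6: leading byte 0xE0 = 11100000 → 3-byte char #3 = E0 B8 A7.
Offset 9: leading byte 0xE9 = 11101001 → 3-byte char #4 = E9 96 9E.
Offset 12: leading byte 0xE0 = 11100000 → 3-byte char #5 = E0 A6 AD.
Offset 15: leading byte 0xEF = 11101111 → 3-byte char #6 = EF 96 AF.
Offset 18: leading byte 0xE9 = 11101001 → 3-byte char #7 = E9 91 BB.
Offset 21: leading byte 0xF4 = 11110100 → 4-byte char #8 = F4 8B 94 B5.
Offset 25: leading byte 0x4A = 01001010 → 1-byte char #9 = 4A.
Leading byte 0x4A = 01001010 matches 0xxxxxxx → 1-byte sequence.
Byte 1: 0x4A = 01001010, payload 1001010 (7 bits).
Concatenate: 1001010 = 0x4A (7 bits → U+004A).

U+004A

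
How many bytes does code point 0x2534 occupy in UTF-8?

U+2534 = 0x2534. UTF-8 uses 1 byte below 0x80, 2 below 0x800, 3 below 0x10000, 4 up to 0x10FFFF. 0x2534 is in U+0800–U+FFFF → 3 bytes.

3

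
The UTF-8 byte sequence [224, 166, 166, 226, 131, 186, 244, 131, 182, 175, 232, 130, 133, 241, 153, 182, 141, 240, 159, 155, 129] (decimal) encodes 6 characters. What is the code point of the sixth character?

U+1F6C1

Offset 0: leading byte 0xE0 = 11100000 → 3-byte char #1 = E0 A6 A6.
Offset 3: leading byte 0xE2 = 11100010 → 3-byte char #2 = E2 83 BA.
Offset 6: leading byte 0xF4 = 11110100 → 4-byte char #3 = F4 83 B6 AF.
Offset 10: leading byte 0xE8 = 11101000 → 3-byte char #4 = E8 82 85.
Offset 13: leading byte 0xF1 = 11110001 → 4-byte char #5 = F1 99 B6 8D.
Offset 17: leading byte 0xF0 = 11110000 → 4-byte char #6 = F0 9F 9B 81.
Leading byte 0xF0 = 11110000 matches 11110xxx → 4-byte sequence.
Byte 1: 0xF0 = 11110000, payload 000 (3 bits).
Byte 2: 0x9F = 10011111 (10xxxxxx ✓), payload 011111.
Byte 3: 0x9B = 10011011 (10xxxxxx ✓), payload 011011.
Byte 4: 0x81 = 10000001 (10xxxxxx ✓), payload 000001.
Concatenate: 000011111011011000001 = 0x1F6C1 (21 bits → U+1F6C1).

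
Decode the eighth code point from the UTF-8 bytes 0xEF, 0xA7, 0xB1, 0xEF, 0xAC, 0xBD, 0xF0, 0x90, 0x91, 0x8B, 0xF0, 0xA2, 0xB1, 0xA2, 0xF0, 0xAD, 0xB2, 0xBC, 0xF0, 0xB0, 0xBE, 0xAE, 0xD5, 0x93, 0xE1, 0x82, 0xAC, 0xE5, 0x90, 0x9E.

U+10AC

Offset 0: leading byte 0xEF = 11101111 → 3-byte char #1 = EF A7 B1.
Offset 3: leading byte 0xEF = 11101111 → 3-byte char #2 = EF AC BD.
Offset 6: leading byte 0xF0 = 11110000 → 4-byte char #3 = F0 90 91 8B.
Offset 10: leading byte 0xF0 = 11110000 → 4-byte char #4 = F0 A2 B1 A2.
Offset 14: leading byte 0xF0 = 11110000 → 4-byte char #5 = F0 AD B2 BC.
Offset 18: leading byte 0xF0 = 11110000 → 4-byte char #6 = F0 B0 BE AE.
Offset 22: leading byte 0xD5 = 11010101 → 2-byte char #7 = D5 93.
Offset 24: leading byte 0xE1 = 11100001 → 3-byte char #8 = E1 82 AC.
Leading byte 0xE1 = 11100001 matches 1110xxxx → 3-byte sequence.
Byte 1: 0xE1 = 11100001, payload 0001 (4 bits).
Byte 2: 0x82 = 10000010 (10xxxxxx ✓), payload 000010.
Byte 3: 0xAC = 10101100 (10xxxxxx ✓), payload 101100.
Concatenate: 0001000010101100 = 0x10AC (16 bits → U+10AC).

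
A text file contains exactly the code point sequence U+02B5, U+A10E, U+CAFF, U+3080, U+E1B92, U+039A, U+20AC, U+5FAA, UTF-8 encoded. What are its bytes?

CA B5 EA 84 8E EC AB BF E3 82 80 F3 A1 AE 92 CE 9A E2 82 AC E5 BE AA

U+02B5: 2-byte form → CA B5.
U+A10E: 3-byte form → EA 84 8E.
U+CAFF: 3-byte form → EC AB BF.
U+3080: 3-byte form → E3 82 80.
U+E1B92: 4-byte form → F3 A1 AE 92.
U+039A: 2-byte form → CE 9A.
U+20AC: 3-byte form → E2 82 AC.
U+5FAA: 3-byte form → E5 BE AA.
Concatenated (23 bytes): CA B5 EA 84 8E EC AB BF E3 82 80 F3 A1 AE 92 CE 9A E2 82 AC E5 BE AA.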